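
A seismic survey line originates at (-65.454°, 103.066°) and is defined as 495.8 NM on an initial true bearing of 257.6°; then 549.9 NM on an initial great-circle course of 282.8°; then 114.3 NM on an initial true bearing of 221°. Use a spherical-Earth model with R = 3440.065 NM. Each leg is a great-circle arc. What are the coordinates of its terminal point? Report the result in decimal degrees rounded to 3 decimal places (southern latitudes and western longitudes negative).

Apply the spherical direct solution leg by leg, carrying full precision between legs.
Leg 1: from (-65.454°, 103.066°), δ = 495.8/3440.065 = 0.144125 rad, θ = 257.6° → φ = -65.925°, λ = 82.953°.
Leg 2: from (-65.925°, 82.953°), δ = 549.9/3440.065 = 0.159852 rad, θ = 282.8° → φ = -62.497°, λ = 63.313°.
Leg 3: from (-62.497°, 63.313°), δ = 114.3/3440.065 = 0.033226 rad, θ = 221° → φ = -63.906°, λ = 60.473°.

latitude -63.906°, longitude 60.473°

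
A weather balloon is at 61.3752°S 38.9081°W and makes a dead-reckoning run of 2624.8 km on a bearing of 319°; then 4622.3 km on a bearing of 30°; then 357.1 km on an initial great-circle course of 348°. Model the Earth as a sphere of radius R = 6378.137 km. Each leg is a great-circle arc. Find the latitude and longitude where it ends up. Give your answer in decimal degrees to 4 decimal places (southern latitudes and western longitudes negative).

latitude -0.4544°, longitude -40.6200°

Apply the spherical direct solution leg by leg, carrying full precision between legs.
Leg 1: from (-61.3752°, -38.9081°), δ = 2624.8/6378.137 = 0.411531 rad, θ = 319° → φ = -41.2893°, λ = -59.3504°.
Leg 2: from (-41.2893°, -59.3504°), δ = 4622.3/6378.137 = 0.724710 rad, θ = 30° → φ = -3.5924°, λ = -39.9534°.
Leg 3: from (-3.5924°, -39.9534°), δ = 357.1/6378.137 = 0.055988 rad, θ = 348° → φ = -0.4544°, λ = -40.6200°.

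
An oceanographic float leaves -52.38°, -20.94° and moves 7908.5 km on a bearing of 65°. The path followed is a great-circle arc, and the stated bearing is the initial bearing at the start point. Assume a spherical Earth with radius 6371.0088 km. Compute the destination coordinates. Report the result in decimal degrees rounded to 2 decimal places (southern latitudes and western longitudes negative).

The arc subtends δ = 7908.5/6371.0088 = 1.241326 rad at the centre.
Start latitude φ₁ = -0.914203 rad; initial bearing θ = 1.134464 rad.
sin φ₂ = sin φ₁ cos δ + cos φ₁ sin δ cos θ = (-0.792077)(0.323542) + (0.610422)(0.946214)(0.422618) = -0.012170
φ₂ = asin(-0.012170) = -0.012170 rad = -0.70°.
Δλ = atan2( sin θ sin δ cos φ₁ , cos δ − sin φ₁ sin φ₂ ) = atan2(0.523474, 0.313902) = 1.030633 rad = 59.05°.
Hence λ₂ = -20.94° + 59.05° = 38.11°.

latitude -0.70°, longitude 38.11°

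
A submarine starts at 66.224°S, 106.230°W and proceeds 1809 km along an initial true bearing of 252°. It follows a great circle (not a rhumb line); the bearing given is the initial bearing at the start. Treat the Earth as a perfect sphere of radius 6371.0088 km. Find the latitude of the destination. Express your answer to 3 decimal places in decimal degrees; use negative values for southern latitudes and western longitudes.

latitude -65.978°

Central angle δ = d/R = 0.283942 rad.
Start latitude φ₁ = -1.155827 rad; initial bearing θ = 4.398230 rad.
Applying the spherical law of cosines for sides, sin φ₂ = sin φ₁ cos δ + cos φ₁ sin δ cos θ = -0.913387, so φ₂ = -65.978°.
For the longitude increment, Δλ = atan2( sin θ sin δ cos φ₁, cos δ − sin φ₁ sin φ₂ ) = atan2(-0.107415, 0.124092) = -40.880°.
Hence λ₂ = -106.230° + -40.880° = -147.110°.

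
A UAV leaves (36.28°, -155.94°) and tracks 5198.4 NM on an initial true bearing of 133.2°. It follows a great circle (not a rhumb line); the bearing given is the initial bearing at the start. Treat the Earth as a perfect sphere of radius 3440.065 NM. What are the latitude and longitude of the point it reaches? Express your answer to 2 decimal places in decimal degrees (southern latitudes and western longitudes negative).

latitude -31.04°, longitude -97.81°

Angular distance δ = d/R = 5198.4 / 3440.065 = 1.511134 rad.
Start latitude φ₁ = 0.633205 rad; initial bearing θ = 2.324779 rad.
sin φ₂ = sin φ₁ cos δ + cos φ₁ sin δ cos θ = (0.591732)(0.059627) + (0.806135)(0.998221)(-0.684547) = -0.515572
φ₂ = asin(-0.515572) = -0.541676 rad = -31.04°.
Δλ = atan2( sin θ sin δ cos φ₁ , cos δ − sin φ₁ sin φ₂ ) = atan2(0.586601, 0.364707) = 1.014552 rad = 58.13°.
Hence λ₂ = -155.94° + 58.13° = -97.81°.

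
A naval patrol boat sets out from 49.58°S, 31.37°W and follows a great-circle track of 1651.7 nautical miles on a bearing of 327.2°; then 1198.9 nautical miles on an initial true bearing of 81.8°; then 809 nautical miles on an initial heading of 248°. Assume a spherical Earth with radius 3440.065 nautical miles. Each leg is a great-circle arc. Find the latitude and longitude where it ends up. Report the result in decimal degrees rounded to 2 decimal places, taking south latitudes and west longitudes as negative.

latitude -25.20°, longitude -40.03°

Apply the spherical direct solution leg by leg, carrying full precision between legs.
Leg 1: from (-49.58°, -31.37°), δ = 1651.7/3440.065 = 0.480136 rad, θ = 327.2° → φ = -25.06°, λ = -47.40°.
Leg 2: from (-25.06°, -47.40°), δ = 1198.9/3440.065 = 0.348511 rad, θ = 81.8° → φ = -20.73°, λ = -26.22°.
Leg 3: from (-20.73°, -26.22°), δ = 809/3440.065 = 0.235170 rad, θ = 248° → φ = -25.20°, λ = -40.03°.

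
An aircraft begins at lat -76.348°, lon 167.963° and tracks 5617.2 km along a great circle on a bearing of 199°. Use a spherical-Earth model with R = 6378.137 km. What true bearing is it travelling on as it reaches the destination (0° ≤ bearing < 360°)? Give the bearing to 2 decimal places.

final bearing 352.79°

Central angle δ = d/R = 0.880696 rad.
With φ₁ = -76.348° = -1.332524 rad and θ = 199° = 3.473205 rad:
sin φ₂ = sin φ₁ cos δ + cos φ₁ sin δ cos θ = (-0.971747)(0.636615) + (0.236024)(0.771182)(-0.945519) = -0.790729
φ₂ = asin(-0.790729) = -0.912000 rad = -52.254°.
For the longitude increment, Δλ = atan2( sin θ sin δ cos φ₁, cos δ − sin φ₁ sin φ₂ ) = atan2(-0.059259, -0.131775) = -155.787°.
Hence λ₂ = 167.963° + -155.787° = 12.176°.
The forward bearing on arrival equals the back-azimuth from the destination plus 180°.
Back-azimuth from P₂ (-52.25°, 12.18°) to P₁ (-76.35°, 167.96°), with Δλ' = λ₁ − λ₂ = 155.79°: atan2( sin Δλ' cos φ₁ , cos φ₂ sin φ₁ − sin φ₂ cos φ₁ cos Δλ' ) = 172.79°.
Final bearing = (172.79° + 180°) mod 360° = 352.79°.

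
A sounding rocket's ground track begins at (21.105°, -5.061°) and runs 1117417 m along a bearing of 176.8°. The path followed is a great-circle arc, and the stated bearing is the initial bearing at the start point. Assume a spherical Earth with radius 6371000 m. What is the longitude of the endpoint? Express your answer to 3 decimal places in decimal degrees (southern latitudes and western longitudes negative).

longitude -4.492°

The arc subtends δ = 1117417/6371000 = 0.175391 rad at the centre.
Start latitude φ₁ = 0.368352 rad; initial bearing θ = 3.085742 rad.
Destination latitude: φ₂ = arcsin( sin φ₁ cos δ + cos φ₁ sin δ cos θ ) = arcsin(0.192019) = 11.071°.
For the longitude increment, Δλ = atan2( sin θ sin δ cos φ₁, cos δ − sin φ₁ sin φ₂ ) = atan2(0.009087, 0.915516) = 0.569°.
λ₂ = λ₁ + Δλ = -4.492°.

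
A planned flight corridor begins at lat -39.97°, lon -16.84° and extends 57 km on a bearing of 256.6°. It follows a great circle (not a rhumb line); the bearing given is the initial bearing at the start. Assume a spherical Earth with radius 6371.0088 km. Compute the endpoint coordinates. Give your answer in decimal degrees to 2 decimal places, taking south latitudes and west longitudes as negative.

latitude -40.09°, longitude -17.49°

Angular distance δ = d/R = 57 / 6371.0088 = 0.008947 rad.
Start latitude φ₁ = -0.697608 rad; initial bearing θ = 4.478515 rad.
Applying the spherical law of cosines for sides, sin φ₂ = sin φ₁ cos δ + cos φ₁ sin δ cos θ = -0.643950, so φ₂ = -40.09°.
For the longitude increment, Δλ = atan2( sin θ sin δ cos φ₁, cos δ − sin φ₁ sin φ₂ ) = atan2(-0.006670, 0.586295) = -0.65°.
λ₂ = -16.84° + -0.65° = -17.49°.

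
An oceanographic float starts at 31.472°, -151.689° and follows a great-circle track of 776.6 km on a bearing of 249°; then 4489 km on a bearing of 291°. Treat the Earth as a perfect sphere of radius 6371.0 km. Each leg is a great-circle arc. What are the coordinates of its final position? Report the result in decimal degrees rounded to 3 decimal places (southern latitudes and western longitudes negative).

Apply the spherical direct solution leg by leg, carrying full precision between legs.
Leg 1: from (31.472°, -151.689°), δ = 776.6/6371 = 0.121896 rad, θ = 249° → φ = 28.754°, λ = -159.129°.
Leg 2: from (28.754°, -159.129°), δ = 4489/6371 = 0.704599 rad, θ = 291° → φ = 34.750°, λ = 153.482°.

latitude 34.750°, longitude 153.482°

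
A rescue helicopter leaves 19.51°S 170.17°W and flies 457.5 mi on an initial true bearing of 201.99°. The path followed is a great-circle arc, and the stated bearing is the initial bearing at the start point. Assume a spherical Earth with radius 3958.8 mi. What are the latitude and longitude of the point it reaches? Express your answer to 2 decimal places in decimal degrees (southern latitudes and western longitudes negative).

latitude -25.63°, longitude -172.91°

δ = 457.5/3958.8 = 0.115565 rad (6.6214°).
Converting: φ₁ = -0.340514 rad, θ = 3.525391 rad.
Destination latitude: φ₂ = arcsin( sin φ₁ cos δ + cos φ₁ sin δ cos θ ) = arcsin(-0.432524) = -25.63°.
For the longitude increment, Δλ = atan2( sin θ sin δ cos φ₁, cos δ − sin φ₁ sin φ₂ ) = atan2(-0.040698, 0.848879) = -2.74°.
λ₂ = -170.17° + -2.74° = -172.91°.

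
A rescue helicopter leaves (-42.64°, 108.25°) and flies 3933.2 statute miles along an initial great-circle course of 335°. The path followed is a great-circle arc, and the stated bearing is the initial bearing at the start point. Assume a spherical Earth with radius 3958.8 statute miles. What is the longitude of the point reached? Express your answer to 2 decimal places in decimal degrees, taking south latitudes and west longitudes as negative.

The arc subtends δ = 3933.2/3958.8 = 0.993533 rad at the centre.
With φ₁ = -42.64° = -0.744208 rad and θ = 335° = 5.846853 rad:
Destination latitude: φ₂ = arcsin( sin φ₁ cos δ + cos φ₁ sin δ cos θ ) = arcsin(0.188996) = 10.89°.
For the longitude increment, Δλ = atan2( sin θ sin δ cos φ₁, cos δ − sin φ₁ sin φ₂ ) = atan2(-0.260512, 0.673756) = -21.14°.
Hence λ₂ = 108.25° + -21.14° = 87.11°.

longitude 87.11°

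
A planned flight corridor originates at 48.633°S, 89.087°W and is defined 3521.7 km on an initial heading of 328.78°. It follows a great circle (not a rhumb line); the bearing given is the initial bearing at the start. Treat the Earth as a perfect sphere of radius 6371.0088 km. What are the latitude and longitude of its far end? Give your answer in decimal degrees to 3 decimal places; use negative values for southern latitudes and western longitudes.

latitude -19.998°, longitude -105.921°

δ = 3521.7/6371.0088 = 0.552770 rad (31.6714°).
With φ₁ = -48.633° = -0.848806 rad and θ = 328.78° = 5.738294 rad:
sin φ₂ = sin φ₁ cos δ + cos φ₁ sin δ cos θ = (-0.750492)(0.851074) + (0.660880)(0.525046)(0.855183) = -0.341982
φ₂ = asin(-0.341982) = -0.349025 rad = -19.998°.
Δλ = atan2( sin θ sin δ cos φ₁ , cos δ − sin φ₁ sin φ₂ ) = atan2(-0.179855, 0.594419) = -0.293815 rad = -16.834°.
λ₂ = -89.087° + -16.834° = -105.921°.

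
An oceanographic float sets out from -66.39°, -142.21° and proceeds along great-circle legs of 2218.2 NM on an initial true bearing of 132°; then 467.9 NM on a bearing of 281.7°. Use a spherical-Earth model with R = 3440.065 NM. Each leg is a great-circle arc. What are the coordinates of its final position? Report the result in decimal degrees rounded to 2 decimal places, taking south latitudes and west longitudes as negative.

latitude -60.78°, longitude -61.81°

Apply the spherical direct solution leg by leg, carrying full precision between legs.
Leg 1: from (-66.39°, -142.21°), δ = 2218.2/3440.065 = 0.644813 rad, θ = 132° → φ = -63.30°, λ = -46.02°.
Leg 2: from (-63.30°, -46.02°), δ = 467.9/3440.065 = 0.136015 rad, θ = 281.7° → φ = -60.78°, λ = -61.81°.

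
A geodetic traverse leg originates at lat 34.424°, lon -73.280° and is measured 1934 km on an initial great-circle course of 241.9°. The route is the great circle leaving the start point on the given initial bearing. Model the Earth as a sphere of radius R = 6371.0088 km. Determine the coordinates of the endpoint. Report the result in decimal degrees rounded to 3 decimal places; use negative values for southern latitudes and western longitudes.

δ = 1934/6371.0088 = 0.303563 rad (17.3929°).
With φ₁ = 34.424° = 0.600812 rad and θ = 241.9° = 4.221951 rad:
Applying the spherical law of cosines for sides, sin φ₂ = sin φ₁ cos δ + cos φ₁ sin δ cos θ = 0.423326, so φ₂ = 25.045°.
Δλ = atan2( sin θ sin δ cos φ₁ , cos δ − sin φ₁ sin φ₂ ) = atan2(-0.217509, 0.714966) = -0.295327 rad = -16.921°.
Hence λ₂ = -73.280° + -16.921° = -90.201°.

latitude 25.045°, longitude -90.201°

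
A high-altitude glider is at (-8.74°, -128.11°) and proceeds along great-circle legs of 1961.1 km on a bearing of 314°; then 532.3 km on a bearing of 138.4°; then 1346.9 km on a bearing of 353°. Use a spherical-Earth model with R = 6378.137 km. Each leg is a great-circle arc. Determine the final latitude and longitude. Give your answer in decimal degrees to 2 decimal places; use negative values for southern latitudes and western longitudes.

Apply the spherical direct solution leg by leg, carrying full precision between legs.
Leg 1: from (-8.74°, -128.11°), δ = 1961.1/6378.137 = 0.307472 rad, θ = 314° → φ = 3.61°, λ = -140.71°.
Leg 2: from (3.61°, -140.71°), δ = 532.3/6378.137 = 0.083457 rad, θ = 138.4° → φ = 0.03°, λ = -137.54°.
Leg 3: from (0.03°, -137.54°), δ = 1346.9/6378.137 = 0.211175 rad, θ = 353° → φ = 12.04°, λ = -139.03°.

latitude 12.04°, longitude -139.03°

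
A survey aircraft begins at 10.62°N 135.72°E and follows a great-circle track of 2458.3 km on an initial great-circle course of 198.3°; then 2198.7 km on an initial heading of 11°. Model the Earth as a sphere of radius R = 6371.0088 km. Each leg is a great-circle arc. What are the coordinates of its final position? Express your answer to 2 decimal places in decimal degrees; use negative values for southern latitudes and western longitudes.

latitude 9.02°, longitude 132.57°

Apply the spherical direct solution leg by leg, carrying full precision between legs.
Leg 1: from (10.62°, 135.72°), δ = 2458.3/6371.0088 = 0.385857 rad, θ = 198.3° → φ = -10.40°, λ = 128.82°.
Leg 2: from (-10.40°, 128.82°), δ = 2198.7/6371.0088 = 0.345110 rad, θ = 11° → φ = 9.02°, λ = 132.57°.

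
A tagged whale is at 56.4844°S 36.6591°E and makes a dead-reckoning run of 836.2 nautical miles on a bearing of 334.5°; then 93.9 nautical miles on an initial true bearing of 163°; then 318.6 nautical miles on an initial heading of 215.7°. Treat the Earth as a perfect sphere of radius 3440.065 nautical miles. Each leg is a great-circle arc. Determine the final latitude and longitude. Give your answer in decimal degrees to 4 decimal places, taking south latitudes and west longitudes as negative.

latitude -49.2825°, longitude 24.3382°

Apply the spherical direct solution leg by leg, carrying full precision between legs.
Leg 1: from (-56.4844°, 36.6591°), δ = 836.2/3440.065 = 0.243077 rad, θ = 334.5° → φ = -43.5725°, λ = 28.4364°.
Leg 2: from (-43.5725°, 28.4364°), δ = 93.9/3440.065 = 0.027296 rad, θ = 163° → φ = -45.0663°, λ = 29.0837°.
Leg 3: from (-45.0663°, 29.0837°), δ = 318.6/3440.065 = 0.092615 rad, θ = 215.7° → φ = -49.2825°, λ = 24.3382°.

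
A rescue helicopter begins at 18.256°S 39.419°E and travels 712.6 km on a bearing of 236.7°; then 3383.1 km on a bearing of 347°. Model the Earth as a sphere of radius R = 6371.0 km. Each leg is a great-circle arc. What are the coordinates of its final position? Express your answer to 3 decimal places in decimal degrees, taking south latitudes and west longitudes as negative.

Apply the spherical direct solution leg by leg, carrying full precision between legs.
Leg 1: from (-18.256°, 39.419°), δ = 712.6/6371 = 0.111851 rad, θ = 236.7° → φ = -21.685°, λ = 33.657°.
Leg 2: from (-21.685°, 33.657°), δ = 3383.1/6371 = 0.531016 rad, θ = 347° → φ = 8.042°, λ = 27.051°.

latitude 8.042°, longitude 27.051°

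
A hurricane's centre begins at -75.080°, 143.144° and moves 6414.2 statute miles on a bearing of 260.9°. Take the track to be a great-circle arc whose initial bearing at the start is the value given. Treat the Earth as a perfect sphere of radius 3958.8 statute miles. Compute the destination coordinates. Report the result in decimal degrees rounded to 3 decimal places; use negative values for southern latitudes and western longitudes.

latitude 0.406°, longitude 43.625°

Central angle δ = d/R = 1.620238 rad.
With φ₁ = -75.080° = -1.310393 rad and θ = 260.9° = 4.553564 rad:
Applying the spherical law of cosines for sides, sin φ₂ = sin φ₁ cos δ + cos φ₁ sin δ cos θ = 0.007085, so φ₂ = 0.406°.
Δλ = atan2( sin θ sin δ cos φ₁ , cos δ − sin φ₁ sin φ₂ ) = atan2(-0.253919, -0.042576) = -1.736928 rad = -99.519°.
Hence λ₂ = 143.144° + -99.519° = 43.625°.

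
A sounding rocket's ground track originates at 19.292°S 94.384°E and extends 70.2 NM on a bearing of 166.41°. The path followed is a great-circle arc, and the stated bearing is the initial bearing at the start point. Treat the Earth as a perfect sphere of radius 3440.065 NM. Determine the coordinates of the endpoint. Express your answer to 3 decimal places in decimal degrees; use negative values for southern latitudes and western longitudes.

δ = 70.2/3440.065 = 0.020407 rad (1.1692°).
With φ₁ = -19.292° = -0.336709 rad and θ = 166.41° = 2.904402 rad:
Destination latitude: φ₂ = arcsin( sin φ₁ cos δ + cos φ₁ sin δ cos θ ) = arcsin(-0.349034) = -20.428°.
Then Δλ = atan2(0.004525, 0.884477) = 0.005116 rad, from sin θ sin δ cos φ₁ over cos δ − sin φ₁ sin φ₂.
λ₂ = λ₁ + Δλ = 94.677°.

latitude -20.428°, longitude 94.677°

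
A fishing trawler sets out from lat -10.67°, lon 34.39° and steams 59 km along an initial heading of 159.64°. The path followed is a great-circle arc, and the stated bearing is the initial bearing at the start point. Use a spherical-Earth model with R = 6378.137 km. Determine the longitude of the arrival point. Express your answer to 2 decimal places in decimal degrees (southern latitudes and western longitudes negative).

Angular distance δ = d/R = 59 / 6378.137 = 0.009250 rad.
Converting: φ₁ = -0.186227 rad, θ = 2.786244 rad.
Applying the spherical law of cosines for sides, sin φ₂ = sin φ₁ cos δ + cos φ₁ sin δ cos θ = -0.193667, so φ₂ = -11.17°.
Then Δλ = atan2(0.003163, 0.964099) = 0.003280 rad, from sin θ sin δ cos φ₁ over cos δ − sin φ₁ sin φ₂.
λ₂ = λ₁ + Δλ = 34.58°.

longitude 34.58°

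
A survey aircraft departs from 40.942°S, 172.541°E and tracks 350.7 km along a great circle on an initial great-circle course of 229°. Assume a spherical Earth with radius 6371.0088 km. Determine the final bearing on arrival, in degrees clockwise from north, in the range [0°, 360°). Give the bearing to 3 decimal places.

final bearing 231.175°

The arc subtends δ = 350.7/6371.0088 = 0.055046 rad at the centre.
With φ₁ = -40.942° = -0.714573 rad and θ = 229° = 3.996804 rad:
Applying the spherical law of cosines for sides, sin φ₂ = sin φ₁ cos δ + cos φ₁ sin δ cos θ = -0.681568, so φ₂ = -42.966°.
Δλ = atan2( sin θ sin δ cos φ₁ , cos δ − sin φ₁ sin φ₂ ) = atan2(-0.031365, 0.551858) = -0.056775 rad = -3.253°.
λ₂ = 172.541° + -3.253° = 169.288°.
The forward bearing on arrival equals the back-azimuth from the destination plus 180°.
Back-azimuth from P₂ (-42.966°, 169.288°) to P₁ (-40.942°, 172.541°), with Δλ' = λ₁ − λ₂ = 3.253°: atan2( sin Δλ' cos φ₁ , cos φ₂ sin φ₁ − sin φ₂ cos φ₁ cos Δλ' ) = 51.175°.
Final bearing = (51.175° + 180°) mod 360° = 231.175°.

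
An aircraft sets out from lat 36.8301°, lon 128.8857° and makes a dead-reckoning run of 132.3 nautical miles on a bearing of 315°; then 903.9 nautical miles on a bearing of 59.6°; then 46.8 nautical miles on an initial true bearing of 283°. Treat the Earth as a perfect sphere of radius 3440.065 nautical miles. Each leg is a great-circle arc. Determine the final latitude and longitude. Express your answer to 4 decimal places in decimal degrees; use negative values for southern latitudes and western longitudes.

latitude 44.7986°, longitude 144.1764°

Apply the spherical direct solution leg by leg, carrying full precision between legs.
Leg 1: from (36.8301°, 128.8857°), δ = 132.3/3440.065 = 0.038459 rad, θ = 315° → φ = 38.3718°, λ = 126.8984°.
Leg 2: from (38.3718°, 126.8984°), δ = 903.9/3440.065 = 0.262757 rad, θ = 59.6° → φ = 44.6283°, λ = 145.2468°.
Leg 3: from (44.6283°, 145.2468°), δ = 46.8/3440.065 = 0.013604 rad, θ = 283° → φ = 44.7986°, λ = 144.1764°.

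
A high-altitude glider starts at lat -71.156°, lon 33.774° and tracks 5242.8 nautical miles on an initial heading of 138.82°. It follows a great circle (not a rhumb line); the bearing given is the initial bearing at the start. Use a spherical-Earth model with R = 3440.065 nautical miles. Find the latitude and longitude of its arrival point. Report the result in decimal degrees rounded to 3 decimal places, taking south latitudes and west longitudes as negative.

latitude -16.682°, longitude 170.412°

Angular distance δ = d/R = 5242.8 / 3440.065 = 1.524041 rad.
Start latitude φ₁ = -1.241906 rad; initial bearing θ = 2.422866 rad.
Destination latitude: φ₂ = arcsin( sin φ₁ cos δ + cos φ₁ sin δ cos θ ) = arcsin(-0.287066) = -16.682°.
Δλ = atan2( sin θ sin δ cos φ₁ , cos δ − sin φ₁ sin φ₂ ) = atan2(0.212435, -0.224942) = 2.384782 rad = 136.638°.
Hence λ₂ = 33.774° + 136.638° = 170.412°.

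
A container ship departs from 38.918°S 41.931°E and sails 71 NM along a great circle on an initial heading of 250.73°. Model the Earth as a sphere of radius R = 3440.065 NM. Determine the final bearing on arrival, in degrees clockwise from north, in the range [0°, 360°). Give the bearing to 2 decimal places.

The arc subtends δ = 71/3440.065 = 0.020639 rad at the centre.
Converting: φ₁ = -0.679247 rad, θ = 4.376064 rad.
Applying the spherical law of cosines for sides, sin φ₂ = sin φ₁ cos δ + cos φ₁ sin δ cos θ = -0.633373, so φ₂ = -39.299°.
Δλ = atan2( sin θ sin δ cos φ₁ , cos δ − sin φ₁ sin φ₂ ) = atan2(-0.015157, 0.601897) = -0.025177 rad = -1.443°.
λ₂ = 41.931° + -1.443° = 40.488°.
The forward bearing on arrival equals the back-azimuth from the destination plus 180°.
Back-azimuth from P₂ (-39.30°, 40.49°) to P₁ (-38.92°, 41.93°), with Δλ' = λ₁ − λ₂ = 1.44°: atan2( sin Δλ' cos φ₁ , cos φ₂ sin φ₁ − sin φ₂ cos φ₁ cos Δλ' ) = 71.64°.
Final bearing = (71.64° + 180°) mod 360° = 251.64°.

final bearing 251.64°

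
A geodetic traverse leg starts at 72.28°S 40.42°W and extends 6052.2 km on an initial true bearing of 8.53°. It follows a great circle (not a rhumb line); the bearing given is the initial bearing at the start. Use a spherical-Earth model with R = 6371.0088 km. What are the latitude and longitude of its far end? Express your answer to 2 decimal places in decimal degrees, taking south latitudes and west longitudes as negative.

latitude -18.02°, longitude -33.13°

The arc subtends δ = 6052.2/6371.0088 = 0.949959 rad at the centre.
Converting: φ₁ = -1.261524 rad, θ = 0.148877 rad.
sin φ₂ = sin φ₁ cos δ + cos φ₁ sin δ cos θ = (-0.952555)(0.581716) + (0.304366)(0.813392)(0.988938) = -0.309287
φ₂ = asin(-0.309287) = -0.314443 rad = -18.02°.
Then Δλ = atan2(0.036721, 0.287103) = 0.127212 rad, from sin θ sin δ cos φ₁ over cos δ − sin φ₁ sin φ₂.
Hence λ₂ = -40.42° + 7.29° = -33.13°.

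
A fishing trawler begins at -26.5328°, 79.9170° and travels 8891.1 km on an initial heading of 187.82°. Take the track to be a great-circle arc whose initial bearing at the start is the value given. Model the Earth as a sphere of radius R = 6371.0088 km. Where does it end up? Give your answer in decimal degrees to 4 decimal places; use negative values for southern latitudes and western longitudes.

The arc subtends δ = 8891.1/6371.0088 = 1.395556 rad at the centre.
Converting: φ₁ = -0.463085 rad, θ = 3.278077 rad.
sin φ₂ = sin φ₁ cos δ + cos φ₁ sin δ cos θ = (-0.446710)(0.174345) + (0.894679)(0.984685)(-0.990700) = -0.950665
φ₂ = asin(-0.950665) = -1.255374 rad = -71.9276°.
Δλ = atan2( sin θ sin δ cos φ₁ , cos δ − sin φ₁ sin φ₂ ) = atan2(-0.119867, -0.250327) = -2.695015 rad = -154.4130°.
λ₂ = λ₁ + Δλ = -74.4960°.

latitude -71.9276°, longitude -74.4960°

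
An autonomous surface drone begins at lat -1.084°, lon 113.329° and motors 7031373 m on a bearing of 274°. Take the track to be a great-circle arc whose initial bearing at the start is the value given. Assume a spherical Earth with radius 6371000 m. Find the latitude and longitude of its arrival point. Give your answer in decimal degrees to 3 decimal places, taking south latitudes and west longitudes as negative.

Angular distance δ = d/R = 7031373 / 6371000 = 1.103653 rad.
With φ₁ = -1.084° = -0.018919 rad and θ = 274° = 4.782202 rad:
Destination latitude: φ₂ = arcsin( sin φ₁ cos δ + cos φ₁ sin δ cos θ ) = arcsin(0.053752) = 3.081°.
For the longitude increment, Δλ = atan2( sin θ sin δ cos φ₁, cos δ − sin φ₁ sin φ₂ ) = atan2(-0.890524, 0.451354) = -63.122°.
Hence λ₂ = 113.329° + -63.122° = 50.207°.

latitude 3.081°, longitude 50.207°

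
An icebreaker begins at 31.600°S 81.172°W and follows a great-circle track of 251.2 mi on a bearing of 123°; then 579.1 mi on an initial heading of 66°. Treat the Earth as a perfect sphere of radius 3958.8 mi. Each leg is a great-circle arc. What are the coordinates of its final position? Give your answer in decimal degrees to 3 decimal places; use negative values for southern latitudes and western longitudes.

latitude -29.803°, longitude -68.687°

Apply the spherical direct solution leg by leg, carrying full precision between legs.
Leg 1: from (-31.600°, -81.172°), δ = 251.2/3958.8 = 0.063454 rad, θ = 123° → φ = -33.528°, λ = -77.514°.
Leg 2: from (-33.528°, -77.514°), δ = 579.1/3958.8 = 0.146282 rad, θ = 66° → φ = -29.803°, λ = -68.687°.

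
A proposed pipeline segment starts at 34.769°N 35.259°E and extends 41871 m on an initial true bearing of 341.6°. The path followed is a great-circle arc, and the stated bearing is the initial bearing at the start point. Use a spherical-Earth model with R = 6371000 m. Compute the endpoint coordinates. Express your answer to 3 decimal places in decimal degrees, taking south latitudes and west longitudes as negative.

latitude 35.126°, longitude 35.114°

δ = 41871/6371000 = 0.006572 rad (0.3766°).
With φ₁ = 34.769° = 0.606834 rad and θ = 341.6° = 5.962045 rad:
Destination latitude: φ₂ = arcsin( sin φ₁ cos δ + cos φ₁ sin δ cos θ ) = arcsin(0.575380) = 35.126°.
For the longitude increment, Δλ = atan2( sin θ sin δ cos φ₁, cos δ − sin φ₁ sin φ₂ ) = atan2(-0.001704, 0.671857) = -0.145°.
λ₂ = λ₁ + Δλ = 35.114°.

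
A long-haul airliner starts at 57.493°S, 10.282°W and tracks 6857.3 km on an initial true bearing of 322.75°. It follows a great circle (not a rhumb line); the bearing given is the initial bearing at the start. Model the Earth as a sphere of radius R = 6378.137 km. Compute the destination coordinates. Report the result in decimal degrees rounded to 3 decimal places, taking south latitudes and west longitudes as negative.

Angular distance δ = d/R = 6857.3 / 6378.137 = 1.075126 rad.
Start latitude φ₁ = -1.003442 rad; initial bearing θ = 5.633050 rad.
Applying the spherical law of cosines for sides, sin φ₂ = sin φ₁ cos δ + cos φ₁ sin δ cos θ = -0.024813, so φ₂ = -1.422°.
Δλ = atan2( sin θ sin δ cos φ₁ , cos δ − sin φ₁ sin φ₂ ) = atan2(-0.286138, 0.454696) = -0.561682 rad = -32.182°.
λ₂ = λ₁ + Δλ = -42.464°.

latitude -1.422°, longitude -42.464°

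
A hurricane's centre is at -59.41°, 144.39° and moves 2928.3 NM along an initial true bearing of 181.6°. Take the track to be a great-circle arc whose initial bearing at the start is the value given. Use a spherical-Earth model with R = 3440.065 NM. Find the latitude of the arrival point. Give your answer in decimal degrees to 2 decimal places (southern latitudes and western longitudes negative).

latitude -71.79°

Angular distance δ = d/R = 2928.3 / 3440.065 = 0.851234 rad.
With φ₁ = -59.41° = -1.036900 rad and θ = 181.6° = 3.169518 rad:
Applying the spherical law of cosines for sides, sin φ₂ = sin φ₁ cos δ + cos φ₁ sin δ cos θ = -0.949920, so φ₂ = -71.79°.
For the longitude increment, Δλ = atan2( sin θ sin δ cos φ₁, cos δ − sin φ₁ sin φ₂ ) = atan2(-0.010687, -0.158665) = -176.15°.
λ₂ = λ₁ + Δλ = -31.76°.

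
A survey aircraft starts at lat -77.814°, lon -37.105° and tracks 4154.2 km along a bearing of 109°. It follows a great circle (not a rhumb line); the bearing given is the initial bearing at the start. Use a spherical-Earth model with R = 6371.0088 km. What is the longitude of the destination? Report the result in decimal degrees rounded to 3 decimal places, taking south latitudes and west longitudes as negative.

Central angle δ = d/R = 0.652047 rad.
Converting: φ₁ = -1.358111 rad, θ = 1.902409 rad.
Destination latitude: φ₂ = arcsin( sin φ₁ cos δ + cos φ₁ sin δ cos θ ) = arcsin(-0.818635) = -54.948°.
Then Δλ = atan2(0.121112, -0.005346) = 1.614912 rad, from sin θ sin δ cos φ₁ over cos δ − sin φ₁ sin φ₂.
Hence λ₂ = -37.105° + 92.528° = 55.423°.

longitude 55.423°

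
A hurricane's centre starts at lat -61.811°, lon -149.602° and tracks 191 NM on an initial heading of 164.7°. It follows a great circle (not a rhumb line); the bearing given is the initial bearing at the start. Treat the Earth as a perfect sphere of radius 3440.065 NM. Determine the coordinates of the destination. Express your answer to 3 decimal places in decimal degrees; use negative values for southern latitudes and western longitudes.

latitude -64.867°, longitude -147.626°

Central angle δ = d/R = 0.055522 rad.
With φ₁ = -61.811° = -1.078805 rad and θ = 164.7° = 2.874557 rad:
Destination latitude: φ₂ = arcsin( sin φ₁ cos δ + cos φ₁ sin δ cos θ ) = arcsin(-0.905321) = -64.867°.
Then Δλ = atan2(0.006917, 0.200514) = 0.034484 rad, from sin θ sin δ cos φ₁ over cos δ − sin φ₁ sin φ₂.
λ₂ = -149.602° + 1.976° = -147.626°.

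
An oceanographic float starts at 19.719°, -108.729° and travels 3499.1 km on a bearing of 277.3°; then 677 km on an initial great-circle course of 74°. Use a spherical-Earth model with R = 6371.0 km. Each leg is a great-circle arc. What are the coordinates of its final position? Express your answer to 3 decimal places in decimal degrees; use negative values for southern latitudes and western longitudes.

latitude 22.064°, longitude -135.973°

Apply the spherical direct solution leg by leg, carrying full precision between legs.
Leg 1: from (19.719°, -108.729°), δ = 3499.1/6371 = 0.549223 rad, θ = 277.3° → φ = 20.501°, λ = -142.289°.
Leg 2: from (20.501°, -142.289°), δ = 677/6371 = 0.106263 rad, θ = 74° → φ = 22.064°, λ = -135.973°.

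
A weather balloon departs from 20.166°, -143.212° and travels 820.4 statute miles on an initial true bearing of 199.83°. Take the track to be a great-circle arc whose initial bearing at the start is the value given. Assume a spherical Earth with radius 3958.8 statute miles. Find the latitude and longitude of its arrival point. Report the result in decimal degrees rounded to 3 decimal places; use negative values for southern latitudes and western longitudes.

latitude 8.956°, longitude -147.264°

Angular distance δ = d/R = 820.4 / 3958.8 = 0.207235 rad.
With φ₁ = 20.166° = 0.351963 rad and θ = 199.83° = 3.487691 rad:
Destination latitude: φ₂ = arcsin( sin φ₁ cos δ + cos φ₁ sin δ cos θ ) = arcsin(0.155676) = 8.956°.
Then Δλ = atan2(-0.065519, 0.924936) = -0.070719 rad, from sin θ sin δ cos φ₁ over cos δ − sin φ₁ sin φ₂.
λ₂ = -143.212° + -4.052° = -147.264°.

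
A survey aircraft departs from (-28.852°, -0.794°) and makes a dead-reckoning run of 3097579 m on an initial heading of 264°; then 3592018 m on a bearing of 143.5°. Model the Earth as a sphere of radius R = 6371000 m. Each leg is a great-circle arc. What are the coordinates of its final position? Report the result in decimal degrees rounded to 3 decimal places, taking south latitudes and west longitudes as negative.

Apply the spherical direct solution leg by leg, carrying full precision between legs.
Leg 1: from (-28.852°, -0.794°), δ = 3097579/6371000 = 0.486200 rad, θ = 264° → φ = -27.996°, λ = -32.550°.
Leg 2: from (-27.996°, -32.550°), δ = 3592018/6371000 = 0.563808 rad, θ = 143.5° → φ = -50.903°, λ = -2.281°.

latitude -50.903°, longitude -2.281°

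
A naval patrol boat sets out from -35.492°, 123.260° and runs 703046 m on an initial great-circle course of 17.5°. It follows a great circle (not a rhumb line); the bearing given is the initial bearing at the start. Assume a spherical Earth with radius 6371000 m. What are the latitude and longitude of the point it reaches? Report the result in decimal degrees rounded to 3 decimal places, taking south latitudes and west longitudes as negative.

Angular distance δ = d/R = 703046 / 6371000 = 0.110351 rad.
With φ₁ = -35.492° = -0.619452 rad and θ = 17.5° = 0.305433 rad:
sin φ₂ = sin φ₁ cos δ + cos φ₁ sin δ cos θ = (-0.580589)(0.993918) + (0.814197)(0.110127)(0.953717) = -0.491543
φ₂ = asin(-0.491543) = -0.513860 rad = -29.442°.
For the longitude increment, Δλ = atan2( sin θ sin δ cos φ₁, cos δ − sin φ₁ sin φ₂ ) = atan2(0.026963, 0.708533) = 2.179°.
λ₂ = λ₁ + Δλ = 125.439°.

latitude -29.442°, longitude 125.439°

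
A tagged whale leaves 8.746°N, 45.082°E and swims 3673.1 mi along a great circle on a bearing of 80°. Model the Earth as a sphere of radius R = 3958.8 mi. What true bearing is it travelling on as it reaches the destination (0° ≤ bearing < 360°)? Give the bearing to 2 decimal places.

final bearing 91.11°

The arc subtends δ = 3673.1/3958.8 = 0.927832 rad at the centre.
With φ₁ = 8.746° = 0.152646 rad and θ = 80° = 1.396263 rad:
sin φ₂ = sin φ₁ cos δ + cos φ₁ sin δ cos θ = (0.152054)(0.599571) + (0.988372)(0.800322)(0.173648) = 0.228526
φ₂ = asin(0.228526) = 0.230563 rad = 13.210°.
Δλ = atan2( sin θ sin δ cos φ₁ , cos δ − sin φ₁ sin φ₂ ) = atan2(0.778998, 0.564822) = 0.943447 rad = 54.056°.
λ₂ = 45.082° + 54.056° = 99.138°.
The forward bearing on arrival equals the back-azimuth from the destination plus 180°.
Back-azimuth from P₂ (13.21°, 99.14°) to P₁ (8.75°, 45.08°), with Δλ' = λ₁ − λ₂ = -54.06°: atan2( sin Δλ' cos φ₁ , cos φ₂ sin φ₁ − sin φ₂ cos φ₁ cos Δλ' ) = 271.11°.
Final bearing = (271.11° + 180°) mod 360° = 91.11°.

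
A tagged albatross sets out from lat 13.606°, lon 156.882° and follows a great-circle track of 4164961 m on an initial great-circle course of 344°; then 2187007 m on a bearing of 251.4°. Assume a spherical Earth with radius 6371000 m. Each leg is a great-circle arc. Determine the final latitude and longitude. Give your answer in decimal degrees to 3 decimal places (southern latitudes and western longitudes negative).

Apply the spherical direct solution leg by leg, carrying full precision between legs.
Leg 1: from (13.606°, 156.882°), δ = 4164961/6371000 = 0.653737 rad, θ = 344° → φ = 49.020°, λ = 142.072°.
Leg 2: from (49.020°, 142.072°), δ = 2187007/6371000 = 0.343275 rad, θ = 251.4° → φ = 39.828°, λ = 117.529°.

latitude 39.828°, longitude 117.529°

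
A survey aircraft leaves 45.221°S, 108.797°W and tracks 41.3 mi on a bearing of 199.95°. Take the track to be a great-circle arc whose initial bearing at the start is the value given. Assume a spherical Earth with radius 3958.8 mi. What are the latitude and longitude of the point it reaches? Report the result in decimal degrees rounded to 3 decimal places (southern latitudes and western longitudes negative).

Central angle δ = d/R = 0.010432 rad.
Converting: φ₁ = -0.789255 rad, θ = 3.489786 rad.
Destination latitude: φ₂ = arcsin( sin φ₁ cos δ + cos φ₁ sin δ cos θ ) = arcsin(-0.716698) = -45.782°.
For the longitude increment, Δλ = atan2( sin θ sin δ cos φ₁, cos δ − sin φ₁ sin φ₂ ) = atan2(-0.002507, 0.491213) = -0.292°.
λ₂ = λ₁ + Δλ = -109.089°.

latitude -45.782°, longitude -109.089°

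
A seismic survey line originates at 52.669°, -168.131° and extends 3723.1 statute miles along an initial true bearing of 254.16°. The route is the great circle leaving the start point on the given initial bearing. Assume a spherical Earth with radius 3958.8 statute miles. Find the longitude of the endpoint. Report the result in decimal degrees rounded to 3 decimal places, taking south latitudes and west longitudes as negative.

longitude 136.301°

Angular distance δ = d/R = 3723.1 / 3958.8 = 0.940462 rad.
Converting: φ₁ = 0.919247 rad, θ = 4.435929 rad.
Destination latitude: φ₂ = arcsin( sin φ₁ cos δ + cos φ₁ sin δ cos θ ) = arcsin(0.334956) = 19.570°.
Then Δλ = atan2(-0.471281, 0.323076) = -0.969850 rad, from sin θ sin δ cos φ₁ over cos δ − sin φ₁ sin φ₂.
λ₂ = -168.131° + -55.568° = -223.699°, normalized to (−180°, 180°] → 136.301°.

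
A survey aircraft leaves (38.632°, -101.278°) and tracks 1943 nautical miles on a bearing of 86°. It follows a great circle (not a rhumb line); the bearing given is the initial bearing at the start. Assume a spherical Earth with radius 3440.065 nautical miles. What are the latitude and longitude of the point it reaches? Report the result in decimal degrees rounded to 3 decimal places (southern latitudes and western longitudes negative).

Angular distance δ = d/R = 1943 / 3440.065 = 0.564815 rad.
Start latitude φ₁ = 0.674256 rad; initial bearing θ = 1.500983 rad.
Destination latitude: φ₂ = arcsin( sin φ₁ cos δ + cos φ₁ sin δ cos θ ) = arcsin(0.556519) = 33.815°.
Δλ = atan2( sin θ sin δ cos φ₁ , cos δ − sin φ₁ sin φ₂ ) = atan2(0.417111, 0.497244) = 0.697983 rad = 39.991°.
λ₂ = -101.278° + 39.991° = -61.287°.

latitude 33.815°, longitude -61.287°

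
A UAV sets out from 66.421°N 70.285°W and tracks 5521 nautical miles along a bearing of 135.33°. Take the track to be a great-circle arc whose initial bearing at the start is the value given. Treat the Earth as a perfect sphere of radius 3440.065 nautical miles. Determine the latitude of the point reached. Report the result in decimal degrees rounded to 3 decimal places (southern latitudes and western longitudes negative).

latitude -18.395°

δ = 5521/3440.065 = 1.604912 rad (91.9547°).
With φ₁ = 66.421° = 1.159265 rad and θ = 135.33° = 2.361954 rad:
Applying the spherical law of cosines for sides, sin φ₂ = sin φ₁ cos δ + cos φ₁ sin δ cos θ = -0.315572, so φ₂ = -18.395°.
Δλ = atan2( sin θ sin δ cos φ₁ , cos δ − sin φ₁ sin φ₂ ) = atan2(0.281055, 0.255116) = 0.833738 rad = 47.770°.
λ₂ = λ₁ + Δλ = -22.515°.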